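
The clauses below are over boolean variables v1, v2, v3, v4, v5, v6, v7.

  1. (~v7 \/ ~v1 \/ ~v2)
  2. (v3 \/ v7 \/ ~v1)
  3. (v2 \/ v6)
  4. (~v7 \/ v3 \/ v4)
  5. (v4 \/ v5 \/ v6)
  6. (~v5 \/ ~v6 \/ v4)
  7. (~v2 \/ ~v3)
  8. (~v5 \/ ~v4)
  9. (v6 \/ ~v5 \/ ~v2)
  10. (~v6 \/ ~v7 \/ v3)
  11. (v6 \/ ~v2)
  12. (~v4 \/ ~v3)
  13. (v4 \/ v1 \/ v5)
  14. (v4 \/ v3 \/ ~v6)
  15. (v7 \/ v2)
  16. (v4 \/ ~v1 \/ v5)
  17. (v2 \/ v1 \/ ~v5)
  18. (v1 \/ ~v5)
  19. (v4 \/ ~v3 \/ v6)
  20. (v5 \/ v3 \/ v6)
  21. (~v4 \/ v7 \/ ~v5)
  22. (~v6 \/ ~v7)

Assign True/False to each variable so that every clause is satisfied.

Branch on v1: take v1 = False.
  then v5 is forced to False.
  then v4 is forced to True.
  then v3 is forced to False.
  then v6 is forced to True.
  then v7 is forced to False.
  then v2 is forced to True.

v1 = F  v2 = T  v3 = F  v4 = T  v5 = F  v6 = T  v7 = F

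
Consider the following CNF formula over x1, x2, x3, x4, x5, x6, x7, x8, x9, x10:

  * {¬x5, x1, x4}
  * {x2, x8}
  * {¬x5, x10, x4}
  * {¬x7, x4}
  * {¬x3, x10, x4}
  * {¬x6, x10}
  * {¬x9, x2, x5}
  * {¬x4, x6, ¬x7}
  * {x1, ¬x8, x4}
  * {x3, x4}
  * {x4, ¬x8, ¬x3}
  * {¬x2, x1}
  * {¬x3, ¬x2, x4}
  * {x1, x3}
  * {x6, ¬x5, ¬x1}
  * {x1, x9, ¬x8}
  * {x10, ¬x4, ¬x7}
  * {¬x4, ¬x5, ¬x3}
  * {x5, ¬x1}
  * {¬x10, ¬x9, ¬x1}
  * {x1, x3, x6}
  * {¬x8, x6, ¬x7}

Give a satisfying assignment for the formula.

x7 occurs only negated in the remaining clauses — set x7 = False.
Try x1 = True.
  then x5 is forced to True.
  then x6 is forced to True.
  then x10 is forced to True.
  then x9 is forced to False.
Try x2 = True.
The remaining clauses are satisfied by x3 = False, x4 = True, x8 = True.

x1 = T  x2 = T  x3 = F  x4 = T  x5 = T  x6 = T  x7 = F  x8 = T  x9 = F  x10 = T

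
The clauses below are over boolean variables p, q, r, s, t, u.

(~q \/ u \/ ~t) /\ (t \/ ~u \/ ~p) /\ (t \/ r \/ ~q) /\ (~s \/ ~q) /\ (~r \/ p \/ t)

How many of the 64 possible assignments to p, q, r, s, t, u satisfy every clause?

29

Split on t, then q.
  t=T, q=T: remaining (p,r,s,u) ∈ {(F,F,F,T); (F,T,F,T); (T,F,F,T); (T,T,F,T)} — 4.
  t=T, q=F: p, r, s, u free → 2^4 = 16.
  t=F, q=T: remaining (p,r,s,u) ∈ {(T,T,F,F)} — 1.
  t=F, q=F: s free; 4 ways for (p,r,u) × 2^1 = 8.
Total: 4 + 16 + 1 + 8 = 29.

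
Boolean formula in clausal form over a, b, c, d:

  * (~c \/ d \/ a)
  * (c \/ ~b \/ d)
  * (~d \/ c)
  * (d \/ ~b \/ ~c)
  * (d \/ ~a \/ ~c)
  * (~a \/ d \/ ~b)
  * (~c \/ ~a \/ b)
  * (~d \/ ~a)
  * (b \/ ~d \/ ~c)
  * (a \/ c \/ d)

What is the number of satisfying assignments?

2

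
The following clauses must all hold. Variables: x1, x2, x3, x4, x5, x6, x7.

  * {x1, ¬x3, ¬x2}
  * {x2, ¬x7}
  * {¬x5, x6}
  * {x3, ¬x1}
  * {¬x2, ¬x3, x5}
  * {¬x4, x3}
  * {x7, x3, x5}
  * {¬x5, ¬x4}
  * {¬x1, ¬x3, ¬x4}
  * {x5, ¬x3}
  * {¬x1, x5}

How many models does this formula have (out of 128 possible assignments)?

9

Split on x3, then x5.
  x3=T, x5=T: remaining (x1,x2,x4,x6,x7) ∈ {(F,F,F,T,F); (T,F,F,T,F); (T,T,F,T,F); (T,T,F,T,T)} — 4.
  x3=T, x5=F: a clause becomes empty — 0.
  x3=F, x5=T: remaining (x1,x2,x4,x6,x7) ∈ {(F,F,F,T,F); (F,T,F,T,F); (F,T,F,T,T)} — 3.
  x3=F, x5=F: remaining (x1,x2,x4,x6,x7) ∈ {(F,T,F,F,T); (F,T,F,T,T)} — 2.
Total: 4 + 0 + 3 + 2 = 9.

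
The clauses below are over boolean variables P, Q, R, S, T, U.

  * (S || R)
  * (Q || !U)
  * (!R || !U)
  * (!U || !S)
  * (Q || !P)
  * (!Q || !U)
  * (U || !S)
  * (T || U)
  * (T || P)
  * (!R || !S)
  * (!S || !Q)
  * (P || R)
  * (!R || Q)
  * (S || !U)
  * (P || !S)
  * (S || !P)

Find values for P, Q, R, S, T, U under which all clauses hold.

P=0, Q=1, R=1, S=0, T=1, U=0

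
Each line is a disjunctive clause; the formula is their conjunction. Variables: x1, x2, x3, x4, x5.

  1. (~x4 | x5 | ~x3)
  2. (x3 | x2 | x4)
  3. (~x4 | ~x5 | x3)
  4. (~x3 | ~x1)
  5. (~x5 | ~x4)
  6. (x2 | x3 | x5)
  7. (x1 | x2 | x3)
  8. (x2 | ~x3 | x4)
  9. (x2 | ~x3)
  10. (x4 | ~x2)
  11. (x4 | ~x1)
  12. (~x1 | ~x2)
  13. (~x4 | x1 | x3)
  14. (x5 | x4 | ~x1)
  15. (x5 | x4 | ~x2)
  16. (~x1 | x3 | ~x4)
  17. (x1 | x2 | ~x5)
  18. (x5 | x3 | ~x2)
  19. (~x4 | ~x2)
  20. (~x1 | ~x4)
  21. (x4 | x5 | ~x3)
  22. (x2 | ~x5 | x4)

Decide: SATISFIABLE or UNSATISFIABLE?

x4 = True:
  propagation gives x5=False, x3=False, x2=True; an empty clause results — contradiction.
x4 = False:
  propagation gives x2=False, x3=True; an empty clause results — contradiction.
Every branch closes, so no satisfying assignment exists.

UNSATISFIABLE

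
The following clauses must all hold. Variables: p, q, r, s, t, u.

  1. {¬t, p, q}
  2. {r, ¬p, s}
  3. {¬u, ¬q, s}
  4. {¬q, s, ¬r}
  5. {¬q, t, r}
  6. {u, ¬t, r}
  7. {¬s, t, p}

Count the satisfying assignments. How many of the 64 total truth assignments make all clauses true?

23

Case analysis on q and r:
  q=T, r=T: u free; 3 ways for (p,s,t) × 2^1 = 6.
  q=T, r=F: remaining (p,s,t,u) ∈ {(F,T,T,T); (T,T,T,T)} — 2.
  q=F, r=T: u free; 5 ways for (p,s,t) × 2^1 = 10.
  q=F, r=F: 5 of the 16 assignments to (p,s,t,u) work.
Total: 6 + 2 + 10 + 5 = 23.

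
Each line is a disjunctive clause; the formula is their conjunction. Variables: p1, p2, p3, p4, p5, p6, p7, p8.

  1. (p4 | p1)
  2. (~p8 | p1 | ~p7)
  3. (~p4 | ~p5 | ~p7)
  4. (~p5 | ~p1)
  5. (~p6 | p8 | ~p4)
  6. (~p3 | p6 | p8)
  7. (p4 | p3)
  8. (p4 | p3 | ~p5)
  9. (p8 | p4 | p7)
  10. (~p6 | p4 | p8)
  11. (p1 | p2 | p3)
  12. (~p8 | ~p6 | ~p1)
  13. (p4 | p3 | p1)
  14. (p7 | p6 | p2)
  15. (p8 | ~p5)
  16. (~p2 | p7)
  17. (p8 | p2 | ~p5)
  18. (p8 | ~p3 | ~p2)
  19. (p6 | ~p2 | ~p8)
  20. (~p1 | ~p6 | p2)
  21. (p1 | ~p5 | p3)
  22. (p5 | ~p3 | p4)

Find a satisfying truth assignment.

p1 = False, p2 = False, p3 = True, p4 = True, p5 = True, p6 = True, p7 = False, p8 = True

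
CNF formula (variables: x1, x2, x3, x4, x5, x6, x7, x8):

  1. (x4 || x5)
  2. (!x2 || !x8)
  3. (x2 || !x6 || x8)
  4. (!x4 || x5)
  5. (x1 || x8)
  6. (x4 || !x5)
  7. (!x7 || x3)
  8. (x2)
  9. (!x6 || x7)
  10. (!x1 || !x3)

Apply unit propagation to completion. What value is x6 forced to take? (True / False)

False

(x2) is a unit clause: x2 = True.
In (!x8 || !x2), !x2 is now false; !x8 must hold, so x8 = False.
In (x8 || x1), x8 is now false; x1 must hold, so x1 = True.
(!x3 || !x1): since x1 = True, the clause reduces to (!x3). x3 = False.
(!x7 || x3): since x3 = False, the clause reduces to (!x7). x7 = False.
(x7 || !x6) with x7 = False leaves only !x6, so x6 = False.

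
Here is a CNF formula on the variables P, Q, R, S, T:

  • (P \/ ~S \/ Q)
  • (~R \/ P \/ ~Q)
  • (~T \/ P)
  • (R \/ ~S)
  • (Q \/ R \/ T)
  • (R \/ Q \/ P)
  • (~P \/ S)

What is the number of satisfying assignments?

6

The models are:
  P=F Q=F R=T S=F T=F
  P=F Q=T R=F S=F T=F
  P=T Q=F R=T S=T T=F
  P=T Q=F R=T S=T T=T
  P=T Q=T R=T S=T T=F
  P=T Q=T R=T S=T T=T
That's 6 in total.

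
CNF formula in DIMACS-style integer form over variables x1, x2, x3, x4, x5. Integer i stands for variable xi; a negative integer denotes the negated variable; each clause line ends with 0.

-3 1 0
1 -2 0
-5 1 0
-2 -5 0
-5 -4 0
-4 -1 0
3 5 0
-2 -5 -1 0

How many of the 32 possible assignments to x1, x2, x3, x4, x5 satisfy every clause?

4

The models are:
  x1=1 x2=0 x3=0 x4=0 x5=1
  x1=1 x2=0 x3=1 x4=0 x5=0
  x1=1 x2=0 x3=1 x4=0 x5=1
  x1=1 x2=1 x3=1 x4=0 x5=0
Count: 4.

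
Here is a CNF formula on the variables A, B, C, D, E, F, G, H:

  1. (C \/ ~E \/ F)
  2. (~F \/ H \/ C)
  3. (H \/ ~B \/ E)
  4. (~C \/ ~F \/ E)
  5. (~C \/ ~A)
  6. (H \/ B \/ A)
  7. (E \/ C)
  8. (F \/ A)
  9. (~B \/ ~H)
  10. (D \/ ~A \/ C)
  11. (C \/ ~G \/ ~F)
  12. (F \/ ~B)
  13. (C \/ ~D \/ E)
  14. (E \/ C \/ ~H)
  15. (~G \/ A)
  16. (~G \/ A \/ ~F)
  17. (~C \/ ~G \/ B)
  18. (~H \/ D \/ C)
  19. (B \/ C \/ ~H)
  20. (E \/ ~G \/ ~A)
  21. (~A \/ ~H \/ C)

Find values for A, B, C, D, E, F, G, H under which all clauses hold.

A=0, B=0, C=1, D=0, E=1, F=1, G=0, H=1

G occurs only negated in the remaining clauses — set G = False.
Try A = False.
  then F is forced to True.
For the remaining variables, B = False, C = True, D = False, E = True, H = True works.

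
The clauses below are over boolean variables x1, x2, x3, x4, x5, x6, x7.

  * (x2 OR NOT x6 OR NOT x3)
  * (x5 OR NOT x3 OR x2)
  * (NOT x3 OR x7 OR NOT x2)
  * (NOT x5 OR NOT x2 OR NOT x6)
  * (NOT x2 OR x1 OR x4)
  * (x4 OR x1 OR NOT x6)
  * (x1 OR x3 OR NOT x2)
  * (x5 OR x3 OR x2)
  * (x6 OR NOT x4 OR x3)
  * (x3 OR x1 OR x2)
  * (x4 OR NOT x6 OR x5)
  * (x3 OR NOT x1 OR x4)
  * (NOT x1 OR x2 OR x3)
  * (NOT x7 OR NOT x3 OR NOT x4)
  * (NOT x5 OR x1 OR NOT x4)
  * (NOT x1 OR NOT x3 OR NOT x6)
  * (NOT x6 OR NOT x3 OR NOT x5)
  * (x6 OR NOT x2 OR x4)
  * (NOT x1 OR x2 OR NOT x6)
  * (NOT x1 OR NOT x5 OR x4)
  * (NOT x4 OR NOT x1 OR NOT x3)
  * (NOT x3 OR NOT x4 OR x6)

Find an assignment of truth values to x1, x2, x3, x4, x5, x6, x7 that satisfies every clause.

x1=F, x2=F, x3=T, x4=F, x5=T, x6=F, x7=T

Check each clause:
  1. (x2 OR NOT x6 OR NOT x3) — NOT x6 is true.
  2. (x2 OR x5 OR NOT x3) — x5 is true.
  3. (x7 OR NOT x3 OR NOT x2) — NOT x2 is true.
  4. (NOT x2 OR NOT x6 OR NOT x5) — NOT x6 is true.
  5. (x1 OR x4 OR NOT x2) — NOT x2 is true.
  6. (x1 OR NOT x6 OR x4) — NOT x6 is true.
  7. (x3 OR x1 OR NOT x2) — x3 is true.
  8. (x2 OR x3 OR x5) — x3 is true.
  9. (NOT x4 OR x3 OR x6) — x3 is true.
  10. (x1 OR x2 OR x3) — x3 is true.
  11. (x5 OR x4 OR NOT x6) — NOT x6 is true.
  12. (NOT x1 OR x3 OR x4) — x3 is true.
  13. (x2 OR x3 OR NOT x1) — x3 is true.
  14. (NOT x3 OR NOT x7 OR NOT x4) — NOT x4 is true.
  15. (NOT x5 OR x1 OR NOT x4) — NOT x4 is true.
  16. (NOT x3 OR NOT x1 OR NOT x6) — NOT x6 is true.
  17. (NOT x6 OR NOT x5 OR NOT x3) — NOT x6 is true.
  18. (x6 OR x4 OR NOT x2) — NOT x2 is true.
  19. (NOT x6 OR NOT x1 OR x2) — NOT x6 is true.
  20. (NOT x5 OR NOT x1 OR x4) — NOT x1 is true.
  21. (NOT x3 OR NOT x1 OR NOT x4) — NOT x4 is true.
  22. (NOT x3 OR x6 OR NOT x4) — NOT x4 is true.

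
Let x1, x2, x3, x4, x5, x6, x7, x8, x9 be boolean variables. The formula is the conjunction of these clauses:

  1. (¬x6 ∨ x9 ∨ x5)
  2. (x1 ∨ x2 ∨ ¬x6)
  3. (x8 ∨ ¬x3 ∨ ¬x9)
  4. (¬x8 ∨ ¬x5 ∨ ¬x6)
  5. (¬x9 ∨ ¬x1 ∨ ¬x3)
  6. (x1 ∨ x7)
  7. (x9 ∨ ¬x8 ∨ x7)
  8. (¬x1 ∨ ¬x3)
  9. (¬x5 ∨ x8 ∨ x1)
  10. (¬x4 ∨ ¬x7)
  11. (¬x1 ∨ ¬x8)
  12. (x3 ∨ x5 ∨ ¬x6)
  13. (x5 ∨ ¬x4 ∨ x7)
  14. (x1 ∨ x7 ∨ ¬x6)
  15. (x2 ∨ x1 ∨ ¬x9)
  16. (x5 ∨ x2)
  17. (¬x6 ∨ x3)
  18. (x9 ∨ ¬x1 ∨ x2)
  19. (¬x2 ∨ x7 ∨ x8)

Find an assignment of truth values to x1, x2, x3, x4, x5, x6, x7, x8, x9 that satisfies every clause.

Pure literal: x4 appears only negated; assign x4 = False.
Pure literal: x6 appears only negated; assign x6 = False.
Branch on x1: take x1 = False.
  then x7 is forced to True.
Branch on x2: take x2 = False.
  then x9 is forced to False.
  then x5 is forced to True.
  then x8 is forced to True.
x3 is now unconstrained; take x3 = True.
Every clause has at least one true literal under this assignment.

x1=F  x2=F  x3=T  x4=F  x5=T  x6=F  x7=T  x8=T  x9=F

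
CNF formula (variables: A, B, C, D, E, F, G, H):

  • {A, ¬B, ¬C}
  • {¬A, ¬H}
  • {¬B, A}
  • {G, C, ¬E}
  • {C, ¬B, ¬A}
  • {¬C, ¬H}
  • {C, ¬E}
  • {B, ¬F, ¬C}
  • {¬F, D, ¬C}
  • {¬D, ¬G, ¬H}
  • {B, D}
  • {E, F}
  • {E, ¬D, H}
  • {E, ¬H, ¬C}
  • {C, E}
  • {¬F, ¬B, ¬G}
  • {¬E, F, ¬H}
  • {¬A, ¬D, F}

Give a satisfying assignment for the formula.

A = False, B = False, C = True, D = True, E = True, F = False, G = False, H = False

Check each clause:
  1. {¬C, A, ¬B} — ¬B is true.
  2. {¬A, ¬H} — ¬H is true.
  3. {A, ¬B} — ¬B is true.
  4. {¬E, C, G} — C is true.
  5. {¬B, C, ¬A} — C is true.
  6. {¬C, ¬H} — ¬H is true.
  7. {¬E, C} — C is true.
  8. {B, ¬F, ¬C} — ¬F is true.
  9. {¬C, ¬F, D} — ¬F is true.
  10. {¬D, ¬G, ¬H} — ¬H is true.
  11. {D, B} — D is true.
  12. {E, F} — E is true.
  13. {¬D, E, H} — E is true.
  14. {¬H, ¬C, E} — ¬H is true.
  15. {C, E} — C is true.
  16. {¬F, ¬B, ¬G} — ¬G is true.
  17. {¬E, ¬H, F} — ¬H is true.
  18. {¬A, ¬D, F} — ¬A is true.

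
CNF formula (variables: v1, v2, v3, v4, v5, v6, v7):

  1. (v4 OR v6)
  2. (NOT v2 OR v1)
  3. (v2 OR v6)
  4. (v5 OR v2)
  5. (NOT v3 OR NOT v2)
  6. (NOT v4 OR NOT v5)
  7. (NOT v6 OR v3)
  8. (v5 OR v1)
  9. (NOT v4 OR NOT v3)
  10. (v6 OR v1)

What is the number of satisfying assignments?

The models are:
  v1=F v2=F v3=T v4=F v5=T v6=T v7=F
  v1=F v2=F v3=T v4=F v5=T v6=T v7=T
  v1=T v2=F v3=T v4=F v5=T v6=T v7=F
  v1=T v2=F v3=T v4=F v5=T v6=T v7=T
  v1=T v2=T v3=F v4=T v5=F v6=F v7=F
  v1=T v2=T v3=F v4=T v5=F v6=F v7=T
Count: 6.

6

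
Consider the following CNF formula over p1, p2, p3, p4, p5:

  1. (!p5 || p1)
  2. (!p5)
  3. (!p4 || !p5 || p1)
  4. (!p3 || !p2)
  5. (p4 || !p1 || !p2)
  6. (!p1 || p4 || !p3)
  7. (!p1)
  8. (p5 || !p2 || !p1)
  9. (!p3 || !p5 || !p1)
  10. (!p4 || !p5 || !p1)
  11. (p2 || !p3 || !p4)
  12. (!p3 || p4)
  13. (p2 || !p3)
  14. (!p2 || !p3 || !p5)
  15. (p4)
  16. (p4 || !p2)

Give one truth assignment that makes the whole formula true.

p1 = 0, p2 = 1, p3 = 0, p4 = 1, p5 = 0

(!p5) is a unit clause, so p5 = False.
(!p1) is a unit clause, so p1 = False.
(p4) is a unit clause, so p4 = True.
Pure literal: p3 appears only negated; assign p3 = False.
p2 is now unconstrained; take p2 = True.
Every clause has at least one true literal under this assignment.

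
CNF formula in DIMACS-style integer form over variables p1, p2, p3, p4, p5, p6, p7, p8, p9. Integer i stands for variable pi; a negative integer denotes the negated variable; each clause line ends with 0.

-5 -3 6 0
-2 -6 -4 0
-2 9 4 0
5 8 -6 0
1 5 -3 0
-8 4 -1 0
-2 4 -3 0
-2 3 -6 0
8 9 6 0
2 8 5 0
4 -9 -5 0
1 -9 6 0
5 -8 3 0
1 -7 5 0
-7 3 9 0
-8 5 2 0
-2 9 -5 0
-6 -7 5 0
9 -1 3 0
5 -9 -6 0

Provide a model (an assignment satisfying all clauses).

p1=True  p2=True  p3=False  p4=True  p5=False  p6=False  p7=True  p8=False  p9=True

Set p1 = True and propagate.
Branch on p2: take p2 = True.
Branch on p3: take p3 = False.
  then p6 is forced to False.
  then p9 is forced to True.
The remaining clauses are satisfied by p4 = True, p5 = False, p7 = True, p8 = False.
Check each clause:
  1. (¬p5 ∨ p6 ∨ ¬p3) — ¬p5 is true.
  2. (¬p2 ∨ ¬p4 ∨ ¬p6) — ¬p6 is true.
  3. (p9 ∨ p4 ∨ ¬p2) — p9 is true.
  4. (p5 ∨ p8 ∨ ¬p6) — ¬p6 is true.
  5. (¬p3 ∨ p1 ∨ p5) — p1 is true.
  6. (p4 ∨ ¬p8 ∨ ¬p1) — ¬p8 is true.
  7. (p4 ∨ ¬p3 ∨ ¬p2) — p4 is true.
  8. (p3 ∨ ¬p2 ∨ ¬p6) — ¬p6 is true.
  9. (p8 ∨ p6 ∨ p9) — p9 is true.
  10. (p8 ∨ p2 ∨ p5) — p2 is true.
  11. (p4 ∨ ¬p5 ∨ ¬p9) — ¬p5 is true.
  12. (p6 ∨ ¬p9 ∨ p1) — p1 is true.
  13. (p3 ∨ p5 ∨ ¬p8) — ¬p8 is true.
  14. (p1 ∨ ¬p7 ∨ p5) — p1 is true.
  15. (¬p7 ∨ p9 ∨ p3) — p9 is true.
  16. (¬p8 ∨ p5 ∨ p2) — ¬p8 is true.
  17. (¬p2 ∨ ¬p5 ∨ p9) — p9 is true.
  18. (¬p6 ∨ p5 ∨ ¬p7) — ¬p6 is true.
  19. (¬p1 ∨ p3 ∨ p9) — p9 is true.
  20. (p5 ∨ ¬p9 ∨ ¬p6) — ¬p6 is true.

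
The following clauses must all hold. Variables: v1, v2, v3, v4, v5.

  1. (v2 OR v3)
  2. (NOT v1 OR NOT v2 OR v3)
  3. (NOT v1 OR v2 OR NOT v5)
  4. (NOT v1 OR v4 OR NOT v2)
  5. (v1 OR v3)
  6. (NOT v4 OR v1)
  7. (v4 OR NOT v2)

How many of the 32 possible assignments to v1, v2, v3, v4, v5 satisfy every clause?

The models are:
  v1=F v2=F v3=T v4=F v5=F
  v1=F v2=F v3=T v4=F v5=T
  v1=T v2=F v3=T v4=F v5=F
  v1=T v2=F v3=T v4=T v5=F
  v1=T v2=T v3=T v4=T v5=F
  v1=T v2=T v3=T v4=T v5=T
That's 6 in total.

6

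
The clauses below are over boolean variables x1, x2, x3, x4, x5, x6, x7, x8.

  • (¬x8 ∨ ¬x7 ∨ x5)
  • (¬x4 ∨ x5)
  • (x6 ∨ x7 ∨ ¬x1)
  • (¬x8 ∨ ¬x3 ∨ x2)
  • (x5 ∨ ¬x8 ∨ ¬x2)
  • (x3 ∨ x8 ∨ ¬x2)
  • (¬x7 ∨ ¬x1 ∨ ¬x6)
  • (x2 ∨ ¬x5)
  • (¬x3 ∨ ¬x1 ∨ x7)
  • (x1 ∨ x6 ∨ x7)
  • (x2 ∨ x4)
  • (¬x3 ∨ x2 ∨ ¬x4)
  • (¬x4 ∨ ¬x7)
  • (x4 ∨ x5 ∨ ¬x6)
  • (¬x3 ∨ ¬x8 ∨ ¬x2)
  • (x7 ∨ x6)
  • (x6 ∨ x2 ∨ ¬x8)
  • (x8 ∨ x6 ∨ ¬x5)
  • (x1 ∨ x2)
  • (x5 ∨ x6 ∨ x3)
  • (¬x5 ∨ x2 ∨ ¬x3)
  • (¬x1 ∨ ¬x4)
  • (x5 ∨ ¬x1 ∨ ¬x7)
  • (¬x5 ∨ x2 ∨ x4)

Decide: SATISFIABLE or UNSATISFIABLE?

SATISFIABLE

Try x1 = False.
  then x2 is forced to True.
Try x3 = True.
  then x8 is forced to False.
The remaining clauses are satisfied by x4 = False, x5 = False, x6 = False, x7 = True.
So x1=False  x2=True  x3=True  x4=False  x5=False  x6=False  x7=True  x8=False is a satisfying assignment.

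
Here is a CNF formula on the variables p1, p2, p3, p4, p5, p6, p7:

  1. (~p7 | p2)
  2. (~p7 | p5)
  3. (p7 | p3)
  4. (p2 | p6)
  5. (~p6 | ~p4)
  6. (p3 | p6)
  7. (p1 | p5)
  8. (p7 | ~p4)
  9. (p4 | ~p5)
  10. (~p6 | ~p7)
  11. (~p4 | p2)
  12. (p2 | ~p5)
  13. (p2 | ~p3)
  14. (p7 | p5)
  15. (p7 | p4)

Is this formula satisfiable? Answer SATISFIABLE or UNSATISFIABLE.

SATISFIABLE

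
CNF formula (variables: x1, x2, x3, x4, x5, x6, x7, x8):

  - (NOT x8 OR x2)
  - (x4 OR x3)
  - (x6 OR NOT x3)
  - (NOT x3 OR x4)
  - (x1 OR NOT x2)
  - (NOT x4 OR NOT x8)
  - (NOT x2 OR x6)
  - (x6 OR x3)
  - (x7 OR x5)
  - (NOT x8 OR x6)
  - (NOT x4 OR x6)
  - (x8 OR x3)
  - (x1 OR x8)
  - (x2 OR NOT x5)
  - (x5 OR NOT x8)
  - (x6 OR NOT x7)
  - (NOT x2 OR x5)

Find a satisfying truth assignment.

x1 = True  x2 = True  x3 = True  x4 = True  x5 = True  x6 = True  x7 = True  x8 = False

Pure literal: x1 appears only positively; assign x1 = True.
x6 occurs only positively in the remaining clauses — set x6 = True.
Branch on x2: take x2 = True.
  then x5 is forced to True.
Branch on x3: take x3 = True.
  then x4 is forced to True.
  then x8 is forced to False.
x7 is now unconstrained; take x7 = True.
Every clause has at least one true literal under this assignment.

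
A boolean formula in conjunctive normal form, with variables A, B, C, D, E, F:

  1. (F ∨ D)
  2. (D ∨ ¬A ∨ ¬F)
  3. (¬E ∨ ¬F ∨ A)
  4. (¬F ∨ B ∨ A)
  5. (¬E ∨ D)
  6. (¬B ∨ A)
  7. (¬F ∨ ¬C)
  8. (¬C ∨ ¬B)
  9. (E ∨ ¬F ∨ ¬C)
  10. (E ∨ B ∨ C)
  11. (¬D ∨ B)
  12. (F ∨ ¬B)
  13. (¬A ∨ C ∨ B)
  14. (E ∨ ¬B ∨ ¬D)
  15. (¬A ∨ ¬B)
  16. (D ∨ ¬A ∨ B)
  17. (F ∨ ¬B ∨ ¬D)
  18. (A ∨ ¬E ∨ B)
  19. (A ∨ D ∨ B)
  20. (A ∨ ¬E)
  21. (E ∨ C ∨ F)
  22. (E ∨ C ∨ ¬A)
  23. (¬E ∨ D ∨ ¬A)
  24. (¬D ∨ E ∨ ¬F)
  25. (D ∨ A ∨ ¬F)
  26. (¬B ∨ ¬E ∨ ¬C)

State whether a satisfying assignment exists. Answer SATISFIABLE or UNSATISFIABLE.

UNSATISFIABLE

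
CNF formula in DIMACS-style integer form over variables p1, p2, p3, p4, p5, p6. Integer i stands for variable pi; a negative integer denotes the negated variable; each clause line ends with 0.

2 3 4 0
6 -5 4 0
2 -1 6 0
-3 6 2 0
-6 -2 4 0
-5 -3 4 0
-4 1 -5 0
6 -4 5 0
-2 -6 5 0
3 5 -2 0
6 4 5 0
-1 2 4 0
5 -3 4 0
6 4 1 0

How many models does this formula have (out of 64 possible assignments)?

10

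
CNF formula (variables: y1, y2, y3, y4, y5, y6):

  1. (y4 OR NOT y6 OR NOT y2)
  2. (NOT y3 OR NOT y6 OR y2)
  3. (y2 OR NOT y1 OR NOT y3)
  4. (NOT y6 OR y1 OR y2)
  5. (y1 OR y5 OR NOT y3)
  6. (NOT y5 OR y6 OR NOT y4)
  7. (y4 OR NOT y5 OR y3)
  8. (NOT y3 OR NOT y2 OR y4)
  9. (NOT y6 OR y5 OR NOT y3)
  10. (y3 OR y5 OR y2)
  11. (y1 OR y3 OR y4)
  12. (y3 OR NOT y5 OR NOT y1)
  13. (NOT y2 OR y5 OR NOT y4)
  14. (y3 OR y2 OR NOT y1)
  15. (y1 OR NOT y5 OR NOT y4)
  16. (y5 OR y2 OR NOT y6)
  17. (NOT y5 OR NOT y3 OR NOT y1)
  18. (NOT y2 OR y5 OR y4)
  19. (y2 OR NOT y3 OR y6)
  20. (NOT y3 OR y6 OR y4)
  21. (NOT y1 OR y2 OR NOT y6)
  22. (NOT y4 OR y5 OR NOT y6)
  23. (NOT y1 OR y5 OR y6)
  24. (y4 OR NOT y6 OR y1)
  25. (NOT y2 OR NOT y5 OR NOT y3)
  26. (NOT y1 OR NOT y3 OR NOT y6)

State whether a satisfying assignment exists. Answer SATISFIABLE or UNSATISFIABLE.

UNSATISFIABLE

y3 = True:
  y6 = True:
    propagation gives y2=True, y4=True, y5=True; an empty clause results — contradiction.
  y6 = False:
    propagation gives y2=True, y4=True, y5=False; an empty clause results — contradiction.
y3 = False:
  y5 = True:
    propagation gives y4=True, y6=True, y1=False; an empty clause results — contradiction.
  y5 = False:
    propagation gives y2=True, y4=False; an empty clause results — contradiction.
Every branch closes, so no satisfying assignment exists.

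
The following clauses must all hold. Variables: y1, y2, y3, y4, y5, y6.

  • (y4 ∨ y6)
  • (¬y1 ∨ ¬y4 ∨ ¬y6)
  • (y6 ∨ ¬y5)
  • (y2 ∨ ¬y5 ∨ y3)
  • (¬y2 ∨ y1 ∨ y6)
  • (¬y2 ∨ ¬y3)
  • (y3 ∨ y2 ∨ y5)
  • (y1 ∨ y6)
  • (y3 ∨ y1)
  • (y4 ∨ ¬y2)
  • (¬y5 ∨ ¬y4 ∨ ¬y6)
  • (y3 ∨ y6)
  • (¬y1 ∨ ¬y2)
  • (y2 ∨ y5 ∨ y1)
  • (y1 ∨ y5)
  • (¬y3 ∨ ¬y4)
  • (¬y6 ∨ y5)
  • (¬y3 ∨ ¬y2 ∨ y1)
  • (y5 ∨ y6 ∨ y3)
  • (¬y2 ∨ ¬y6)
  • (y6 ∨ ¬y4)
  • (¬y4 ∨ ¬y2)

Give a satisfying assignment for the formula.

Try y1 = True.
  then y2 is forced to False.
For the remaining variables, y3 = True, y4 = False, y5 = True, y6 = True works.
Every clause has at least one true literal under this assignment.

y1 = True  y2 = False  y3 = True  y4 = False  y5 = True  y6 = True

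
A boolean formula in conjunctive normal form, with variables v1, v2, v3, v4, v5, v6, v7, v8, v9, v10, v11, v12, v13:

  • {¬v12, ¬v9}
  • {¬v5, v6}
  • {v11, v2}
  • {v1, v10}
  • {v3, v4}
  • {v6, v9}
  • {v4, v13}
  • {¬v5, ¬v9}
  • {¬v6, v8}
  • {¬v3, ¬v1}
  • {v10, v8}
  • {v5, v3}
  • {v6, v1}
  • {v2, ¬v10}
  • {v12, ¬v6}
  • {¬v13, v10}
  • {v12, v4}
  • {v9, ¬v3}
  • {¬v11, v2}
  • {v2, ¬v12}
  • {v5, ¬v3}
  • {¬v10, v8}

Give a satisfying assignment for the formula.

v1=F, v2=T, v3=F, v4=T, v5=T, v6=T, v7=F, v8=T, v9=F, v10=T, v11=F, v12=T, v13=T

Check each clause:
  1. {¬v9, ¬v12} — ¬v9 is true.
  2. {¬v5, v6} — v6 is true.
  3. {v11, v2} — v2 is true.
  4. {v1, v10} — v10 is true.
  5. {v3, v4} — v4 is true.
  6. {v6, v9} — v6 is true.
  7. {v13, v4} — v4 is true.
  8. {¬v9, ¬v5} — ¬v9 is true.
  9. {v8, ¬v6} — v8 is true.
  10. {¬v1, ¬v3} — ¬v3 is true.
  11. {v10, v8} — v8 is true.
  12. {v5, v3} — v5 is true.
  13. {v6, v1} — v6 is true.
  14. {¬v10, v2} — v2 is true.
  15. {v12, ¬v6} — v12 is true.
  16. {¬v13, v10} — v10 is true.
  17. {v12, v4} — v12 is true.
  18. {¬v3, v9} — ¬v3 is true.
  19. {v2, ¬v11} — v2 is true.
  20. {¬v12, v2} — v2 is true.
  21. {v5, ¬v3} — ¬v3 is true.
  22. {¬v10, v8} — v8 is true.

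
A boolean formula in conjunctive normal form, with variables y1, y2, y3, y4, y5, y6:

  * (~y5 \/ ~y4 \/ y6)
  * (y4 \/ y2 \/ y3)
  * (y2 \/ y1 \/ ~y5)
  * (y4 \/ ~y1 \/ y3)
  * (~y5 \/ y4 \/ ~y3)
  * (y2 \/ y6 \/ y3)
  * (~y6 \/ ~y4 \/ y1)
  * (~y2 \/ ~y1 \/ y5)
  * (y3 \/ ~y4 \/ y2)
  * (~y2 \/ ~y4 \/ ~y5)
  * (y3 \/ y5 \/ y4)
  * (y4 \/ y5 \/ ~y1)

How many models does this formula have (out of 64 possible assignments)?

Split on y4, then y5.
  y4=1, y5=1: remaining (y1,y2,y3,y6) ∈ {(1,0,1,1)} — 1.
  y4=1, y5=0: 5 of the 16 assignments to (y1,y2,y3,y6) work.
  y4=0, y5=1: remaining (y1,y2,y3,y6) ∈ {(0,1,0,0); (0,1,0,1)} — 2.
  y4=0, y5=0: remaining (y1,y2,y3,y6) ∈ {(0,0,1,0); (0,0,1,1); (0,1,1,0); (0,1,1,1)} — 4.
Total: 1 + 5 + 2 + 4 = 12.

12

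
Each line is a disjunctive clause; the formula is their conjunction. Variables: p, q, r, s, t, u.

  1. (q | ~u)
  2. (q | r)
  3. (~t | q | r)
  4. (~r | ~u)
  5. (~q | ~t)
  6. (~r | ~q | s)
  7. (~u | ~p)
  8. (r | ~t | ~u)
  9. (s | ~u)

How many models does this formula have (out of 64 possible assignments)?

15

Split on q, then r.
  q=T, r=T: remaining (p,s,t,u) ∈ {(F,T,F,F); (T,T,F,F)} — 2.
  q=T, r=F: 5 of the 16 assignments to (p,s,t,u) work.
  q=F, r=T: forces u=F; p, s, t free → 2^3 = 8.
  q=F, r=F: a clause becomes empty — 0.
Total: 2 + 5 + 8 + 0 = 15.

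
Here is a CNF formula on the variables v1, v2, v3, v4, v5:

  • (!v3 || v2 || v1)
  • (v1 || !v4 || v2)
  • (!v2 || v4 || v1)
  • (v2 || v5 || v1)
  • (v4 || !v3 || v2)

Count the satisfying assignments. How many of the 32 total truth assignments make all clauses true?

19

Case analysis on v2 and v1:
  v2=1, v1=1: v3, v4, v5 free → 2^3 = 8.
  v2=1, v1=0: remaining (v3,v4,v5) ∈ {(0,1,0); (0,1,1); (1,1,0); (1,1,1)} — 4.
  v2=0, v1=1: v5 free; 3 ways for (v3,v4) × 2^1 = 6.
  v2=0, v1=0: remaining (v3,v4,v5) ∈ {(0,0,1)} — 1.
Total: 8 + 4 + 6 + 1 = 19.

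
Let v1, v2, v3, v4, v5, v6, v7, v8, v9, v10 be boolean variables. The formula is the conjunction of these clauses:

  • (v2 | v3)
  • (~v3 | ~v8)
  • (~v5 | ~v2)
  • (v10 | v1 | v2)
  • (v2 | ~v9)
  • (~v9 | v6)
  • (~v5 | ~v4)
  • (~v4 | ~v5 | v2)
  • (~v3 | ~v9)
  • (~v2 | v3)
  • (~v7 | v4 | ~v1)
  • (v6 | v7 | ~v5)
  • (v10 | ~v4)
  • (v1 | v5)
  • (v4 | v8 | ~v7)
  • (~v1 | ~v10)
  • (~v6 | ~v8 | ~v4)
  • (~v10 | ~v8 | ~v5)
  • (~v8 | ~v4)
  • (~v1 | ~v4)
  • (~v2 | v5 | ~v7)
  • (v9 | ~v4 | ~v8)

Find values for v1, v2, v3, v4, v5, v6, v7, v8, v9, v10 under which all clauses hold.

v1=T, v2=F, v3=T, v4=F, v5=F, v6=T, v7=F, v8=F, v9=F, v10=F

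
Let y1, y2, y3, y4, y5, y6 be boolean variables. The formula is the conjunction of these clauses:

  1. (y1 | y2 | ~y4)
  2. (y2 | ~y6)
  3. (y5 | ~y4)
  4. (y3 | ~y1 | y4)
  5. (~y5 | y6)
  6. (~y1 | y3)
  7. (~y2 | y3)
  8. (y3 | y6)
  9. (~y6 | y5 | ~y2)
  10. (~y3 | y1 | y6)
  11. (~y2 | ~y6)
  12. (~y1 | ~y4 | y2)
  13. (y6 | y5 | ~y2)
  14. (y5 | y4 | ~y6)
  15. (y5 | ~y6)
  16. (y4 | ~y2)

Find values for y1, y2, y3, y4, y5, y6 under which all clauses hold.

y1=True, y2=False, y3=True, y4=False, y5=False, y6=False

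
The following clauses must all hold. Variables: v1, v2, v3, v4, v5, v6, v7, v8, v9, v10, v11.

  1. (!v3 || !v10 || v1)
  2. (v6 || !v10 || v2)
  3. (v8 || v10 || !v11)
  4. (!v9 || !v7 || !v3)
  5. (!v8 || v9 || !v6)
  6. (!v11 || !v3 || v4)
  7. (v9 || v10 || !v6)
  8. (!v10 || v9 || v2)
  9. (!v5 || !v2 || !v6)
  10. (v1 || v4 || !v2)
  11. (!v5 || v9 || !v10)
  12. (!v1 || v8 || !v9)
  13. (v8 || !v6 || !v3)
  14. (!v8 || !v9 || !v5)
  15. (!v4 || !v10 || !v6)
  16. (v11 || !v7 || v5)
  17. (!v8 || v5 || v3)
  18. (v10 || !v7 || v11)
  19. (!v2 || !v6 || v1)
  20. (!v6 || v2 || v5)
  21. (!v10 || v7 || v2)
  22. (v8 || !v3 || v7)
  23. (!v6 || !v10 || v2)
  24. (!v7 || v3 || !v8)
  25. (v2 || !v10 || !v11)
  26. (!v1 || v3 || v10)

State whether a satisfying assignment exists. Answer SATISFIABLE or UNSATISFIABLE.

SATISFIABLE

Set v1 = False and propagate.
Branch on v2: take v2 = True.
  then v4 is forced to True.
  then v6 is forced to False.
Try v3 = True.
  then v10 is forced to False.
The remaining clauses are satisfied by v5 = True, v7 = False, v8 = True, v9 = False, v11 = False.
Every clause has at least one true literal under this assignment.
So v1=0, v2=1, v3=1, v4=1, v5=1, v6=0, v7=0, v8=1, v9=0, v10=0, v11=0 is a satisfying assignment.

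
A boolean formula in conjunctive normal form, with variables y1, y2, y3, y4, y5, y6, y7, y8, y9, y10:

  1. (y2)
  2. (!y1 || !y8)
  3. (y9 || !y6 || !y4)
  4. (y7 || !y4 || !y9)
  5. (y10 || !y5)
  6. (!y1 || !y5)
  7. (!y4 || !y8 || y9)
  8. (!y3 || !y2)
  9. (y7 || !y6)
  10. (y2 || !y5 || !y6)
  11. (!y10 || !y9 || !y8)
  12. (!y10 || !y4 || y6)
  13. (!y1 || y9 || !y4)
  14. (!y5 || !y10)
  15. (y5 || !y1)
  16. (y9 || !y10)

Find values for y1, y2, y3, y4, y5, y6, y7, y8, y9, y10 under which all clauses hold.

y1=F, y2=T, y3=F, y4=F, y5=F, y6=F, y7=F, y8=T, y9=T, y10=F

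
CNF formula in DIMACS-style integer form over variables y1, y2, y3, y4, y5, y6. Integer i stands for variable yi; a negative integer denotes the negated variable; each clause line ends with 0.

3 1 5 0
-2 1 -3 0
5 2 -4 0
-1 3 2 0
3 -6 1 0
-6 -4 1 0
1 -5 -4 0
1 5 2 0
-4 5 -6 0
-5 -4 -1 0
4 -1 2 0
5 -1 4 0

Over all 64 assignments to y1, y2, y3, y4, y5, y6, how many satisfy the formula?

10

Case analysis on y1 and y4:
  y1=1, y4=1: remaining (y2,y3,y5,y6) ∈ {(1,0,0,0); (1,1,0,0)} — 2.
  y1=1, y4=0: remaining (y2,y3,y5,y6) ∈ {(1,0,1,0); (1,0,1,1); (1,1,1,0); (1,1,1,1)} — 4.
  y1=0, y4=1: a clause becomes empty — 0.
  y1=0, y4=0: remaining (y2,y3,y5,y6) ∈ {(0,0,1,0); (0,1,1,0); (0,1,1,1); (1,0,1,0)} — 4.
Total: 2 + 4 + 0 + 4 = 10.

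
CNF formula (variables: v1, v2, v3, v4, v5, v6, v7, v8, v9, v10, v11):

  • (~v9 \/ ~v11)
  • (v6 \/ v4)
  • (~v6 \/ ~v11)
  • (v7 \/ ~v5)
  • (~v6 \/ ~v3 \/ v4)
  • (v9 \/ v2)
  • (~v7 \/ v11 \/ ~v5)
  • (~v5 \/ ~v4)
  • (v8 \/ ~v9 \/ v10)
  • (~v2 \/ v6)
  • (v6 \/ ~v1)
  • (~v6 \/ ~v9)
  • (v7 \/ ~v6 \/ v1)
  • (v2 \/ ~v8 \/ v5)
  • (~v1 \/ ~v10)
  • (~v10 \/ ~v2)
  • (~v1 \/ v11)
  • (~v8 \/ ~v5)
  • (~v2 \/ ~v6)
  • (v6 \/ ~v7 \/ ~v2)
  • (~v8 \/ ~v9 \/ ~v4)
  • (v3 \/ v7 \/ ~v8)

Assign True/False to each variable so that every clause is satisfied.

v1 = F  v2 = F  v3 = F  v4 = T  v5 = F  v6 = F  v7 = F  v8 = F  v9 = T  v10 = T  v11 = F

Branch on v1: take v1 = False.
For the remaining variables, v2 = False, v3 = False, v4 = True, v5 = False, v6 = False, v7 = False, v8 = False, v9 = True, v10 = True, v11 = False works.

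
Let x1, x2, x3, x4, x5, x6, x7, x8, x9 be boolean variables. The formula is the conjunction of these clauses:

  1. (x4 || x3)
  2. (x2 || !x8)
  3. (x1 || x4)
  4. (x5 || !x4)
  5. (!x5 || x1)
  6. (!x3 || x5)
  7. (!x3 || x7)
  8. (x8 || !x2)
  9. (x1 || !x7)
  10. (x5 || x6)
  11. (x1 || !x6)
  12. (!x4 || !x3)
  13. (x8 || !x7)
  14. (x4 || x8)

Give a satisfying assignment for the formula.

x1 = 1  x2 = 1  x3 = 1  x4 = 0  x5 = 1  x6 = 1  x7 = 1  x8 = 1  x9 = 0

Check each clause:
  1. (x4 || x3) — x3 is true.
  2. (!x8 || x2) — x2 is true.
  3. (x1 || x4) — x1 is true.
  4. (!x4 || x5) — !x4 is true.
  5. (x1 || !x5) — x1 is true.
  6. (x5 || !x3) — x5 is true.
  7. (!x3 || x7) — x7 is true.
  8. (x8 || !x2) — x8 is true.
  9. (x1 || !x7) — x1 is true.
  10. (x6 || x5) — x5 is true.
  11. (!x6 || x1) — x1 is true.
  12. (!x3 || !x4) — !x4 is true.
  13. (x8 || !x7) — x8 is true.
  14. (x8 || x4) — x8 is true.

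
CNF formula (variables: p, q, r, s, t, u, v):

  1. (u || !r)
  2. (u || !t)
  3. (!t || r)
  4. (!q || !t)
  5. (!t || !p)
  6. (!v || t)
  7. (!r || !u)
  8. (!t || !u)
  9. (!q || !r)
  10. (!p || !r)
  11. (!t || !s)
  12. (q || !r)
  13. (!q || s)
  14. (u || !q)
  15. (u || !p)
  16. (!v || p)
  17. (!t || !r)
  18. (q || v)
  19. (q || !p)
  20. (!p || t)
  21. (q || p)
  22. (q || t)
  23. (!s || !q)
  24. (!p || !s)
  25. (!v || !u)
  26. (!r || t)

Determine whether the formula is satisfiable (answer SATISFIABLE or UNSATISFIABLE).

UNSATISFIABLE

t = True:
  propagation gives u=True; an empty clause results — contradiction.
t = False:
  propagation gives v=False, q=True, r=False, s=True; an empty clause results — contradiction.
Every branch closes, so no satisfying assignment exists.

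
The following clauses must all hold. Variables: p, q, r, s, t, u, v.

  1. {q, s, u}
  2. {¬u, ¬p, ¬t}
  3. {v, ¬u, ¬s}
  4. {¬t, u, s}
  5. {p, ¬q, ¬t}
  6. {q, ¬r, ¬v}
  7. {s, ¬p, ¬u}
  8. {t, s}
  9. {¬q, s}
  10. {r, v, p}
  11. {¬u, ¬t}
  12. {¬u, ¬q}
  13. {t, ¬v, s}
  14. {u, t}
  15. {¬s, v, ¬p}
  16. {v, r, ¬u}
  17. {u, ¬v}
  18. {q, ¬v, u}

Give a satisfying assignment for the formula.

p = 0, q = 0, r = 0, s = 1, t = 0, u = 1, v = 1

Branch on p: take p = False.
Branch on q: take q = False.
For the remaining variables, r = False, s = True, t = False, u = True, v = True works.
Every clause has at least one true literal under this assignment.
Check each clause:
  1. {u, q, s} — s is true.
  2. {¬t, ¬u, ¬p} — ¬t is true.
  3. {v, ¬s, ¬u} — v is true.
  4. {u, ¬t, s} — ¬t is true.
  5. {¬t, ¬q, p} — ¬t is true.
  6. {q, ¬r, ¬v} — ¬r is true.
  7. {s, ¬p, ¬u} — s is true.
  8. {s, t} — s is true.
  9. {s, ¬q} — s is true.
  10. {r, p, v} — v is true.
  11. {¬t, ¬u} — ¬t is true.
  12. {¬q, ¬u} — ¬q is true.
  13. {s, t, ¬v} — s is true.
  14. {u, t} — u is true.
  15. {¬p, ¬s, v} — ¬p is true.
  16. {¬u, v, r} — v is true.
  17. {¬v, u} — u is true.
  18. {u, ¬v, q} — u is true.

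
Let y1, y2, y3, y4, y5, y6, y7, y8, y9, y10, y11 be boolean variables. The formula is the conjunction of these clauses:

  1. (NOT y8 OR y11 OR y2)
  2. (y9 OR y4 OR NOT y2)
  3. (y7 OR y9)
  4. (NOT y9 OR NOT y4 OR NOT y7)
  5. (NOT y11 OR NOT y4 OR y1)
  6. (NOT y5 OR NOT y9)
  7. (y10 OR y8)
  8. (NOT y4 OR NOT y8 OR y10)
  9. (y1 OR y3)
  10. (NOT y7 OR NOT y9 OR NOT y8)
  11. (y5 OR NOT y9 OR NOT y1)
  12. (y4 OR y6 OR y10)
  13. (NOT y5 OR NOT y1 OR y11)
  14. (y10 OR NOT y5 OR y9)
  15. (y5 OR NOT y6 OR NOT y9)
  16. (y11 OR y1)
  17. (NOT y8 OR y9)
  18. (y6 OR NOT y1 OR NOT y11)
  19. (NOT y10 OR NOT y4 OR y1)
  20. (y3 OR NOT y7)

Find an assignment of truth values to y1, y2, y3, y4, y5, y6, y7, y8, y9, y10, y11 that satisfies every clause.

y1=True, y2=False, y3=True, y4=True, y5=False, y6=True, y7=True, y8=False, y9=False, y10=True, y11=True

Check each clause:
  1. (y2 OR y11 OR NOT y8) — NOT y8 is true.
  2. (NOT y2 OR y9 OR y4) — y4 is true.
  3. (y7 OR y9) — y7 is true.
  4. (NOT y4 OR NOT y7 OR NOT y9) — NOT y9 is true.
  5. (y1 OR NOT y4 OR NOT y11) — y1 is true.
  6. (NOT y9 OR NOT y5) — NOT y5 is true.
  7. (y10 OR y8) — y10 is true.
  8. (NOT y4 OR NOT y8 OR y10) — NOT y8 is true.
  9. (y3 OR y1) — y1 is true.
  10. (NOT y9 OR NOT y8 OR NOT y7) — NOT y8 is true.
  11. (NOT y9 OR NOT y1 OR y5) — NOT y9 is true.
  12. (y10 OR y4 OR y6) — y10 is true.
  13. (NOT y1 OR y11 OR NOT y5) — y11 is true.
  14. (NOT y5 OR y10 OR y9) — y10 is true.
  15. (y5 OR NOT y6 OR NOT y9) — NOT y9 is true.
  16. (y1 OR y11) — y1 is true.
  17. (y9 OR NOT y8) — NOT y8 is true.
  18. (y6 OR NOT y1 OR NOT y11) — y6 is true.
  19. (NOT y4 OR y1 OR NOT y10) — y1 is true.
  20. (NOT y7 OR y3) — y3 is true.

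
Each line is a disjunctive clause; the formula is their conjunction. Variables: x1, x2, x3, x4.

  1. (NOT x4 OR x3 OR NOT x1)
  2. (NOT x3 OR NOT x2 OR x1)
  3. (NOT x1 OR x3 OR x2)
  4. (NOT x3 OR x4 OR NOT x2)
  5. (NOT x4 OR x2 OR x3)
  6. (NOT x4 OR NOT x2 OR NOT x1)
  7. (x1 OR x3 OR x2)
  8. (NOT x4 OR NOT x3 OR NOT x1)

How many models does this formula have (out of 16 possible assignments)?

Satisfying assignments:
  x1=0 x2=0 x3=1 x4=0
  x1=0 x2=0 x3=1 x4=1
  x1=0 x2=1 x3=0 x4=0
  x1=0 x2=1 x3=0 x4=1
  x1=1 x2=0 x3=1 x4=0
  x1=1 x2=1 x3=0 x4=0
Count: 6.

6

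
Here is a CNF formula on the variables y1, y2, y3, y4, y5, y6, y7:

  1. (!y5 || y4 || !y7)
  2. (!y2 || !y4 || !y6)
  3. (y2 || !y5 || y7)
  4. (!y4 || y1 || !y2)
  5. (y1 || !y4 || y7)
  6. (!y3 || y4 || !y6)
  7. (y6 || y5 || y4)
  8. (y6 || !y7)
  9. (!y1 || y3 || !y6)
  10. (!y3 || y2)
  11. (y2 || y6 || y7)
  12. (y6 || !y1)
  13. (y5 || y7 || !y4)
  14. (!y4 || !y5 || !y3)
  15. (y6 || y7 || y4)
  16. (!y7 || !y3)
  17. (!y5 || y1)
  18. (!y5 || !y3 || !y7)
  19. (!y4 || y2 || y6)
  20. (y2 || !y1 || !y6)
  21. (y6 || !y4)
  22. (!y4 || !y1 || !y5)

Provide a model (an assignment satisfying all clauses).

Branch on y1: take y1 = False.
  then y5 is forced to False.
The remaining clauses are satisfied by y2 = False, y3 = False, y4 = False, y6 = True, y7 = False.

y1=False, y2=False, y3=False, y4=False, y5=False, y6=True, y7=False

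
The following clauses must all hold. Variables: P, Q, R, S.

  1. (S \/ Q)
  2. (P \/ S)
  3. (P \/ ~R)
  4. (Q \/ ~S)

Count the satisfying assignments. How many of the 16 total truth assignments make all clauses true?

Satisfying assignments:
  P=0 Q=1 R=0 S=1
  P=1 Q=1 R=0 S=0
  P=1 Q=1 R=0 S=1
  P=1 Q=1 R=1 S=0
  P=1 Q=1 R=1 S=1
That's 5 in total.

5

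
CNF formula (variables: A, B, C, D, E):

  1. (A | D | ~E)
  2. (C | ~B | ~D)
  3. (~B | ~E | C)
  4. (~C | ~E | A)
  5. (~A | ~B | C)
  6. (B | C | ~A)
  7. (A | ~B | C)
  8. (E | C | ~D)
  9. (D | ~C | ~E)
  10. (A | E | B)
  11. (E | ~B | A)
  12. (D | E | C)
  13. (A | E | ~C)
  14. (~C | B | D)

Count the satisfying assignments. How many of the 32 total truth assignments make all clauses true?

6

The models are:
  A=0 B=0 C=0 D=1 E=1
  A=1 B=0 C=1 D=1 E=0
  A=1 B=0 C=1 D=1 E=1
  A=1 B=1 C=1 D=0 E=0
  A=1 B=1 C=1 D=1 E=0
  A=1 B=1 C=1 D=1 E=1
That's 6 in total.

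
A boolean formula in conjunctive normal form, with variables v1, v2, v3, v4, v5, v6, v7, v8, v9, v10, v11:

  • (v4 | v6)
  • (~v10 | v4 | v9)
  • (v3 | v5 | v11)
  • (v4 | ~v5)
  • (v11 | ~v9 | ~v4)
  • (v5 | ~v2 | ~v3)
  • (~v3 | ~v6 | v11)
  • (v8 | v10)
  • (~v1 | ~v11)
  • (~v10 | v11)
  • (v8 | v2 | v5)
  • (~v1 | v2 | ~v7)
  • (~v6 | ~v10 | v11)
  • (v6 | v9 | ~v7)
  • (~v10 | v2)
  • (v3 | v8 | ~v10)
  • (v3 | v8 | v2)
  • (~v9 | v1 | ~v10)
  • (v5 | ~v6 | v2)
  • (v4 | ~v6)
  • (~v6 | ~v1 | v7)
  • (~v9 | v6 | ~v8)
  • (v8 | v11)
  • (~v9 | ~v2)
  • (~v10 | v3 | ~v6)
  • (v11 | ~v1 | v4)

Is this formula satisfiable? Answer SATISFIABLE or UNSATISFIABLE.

SATISFIABLE

Try v1 = False.
Try v2 = False.
  then v10 is forced to False.
  then v8 is forced to True.
For the remaining variables, v3 = False, v4 = True, v5 = True, v6 = True, v7 = False, v9 = False, v11 = False works.
So v1=False, v2=False, v3=False, v4=True, v5=True, v6=True, v7=False, v8=True, v9=False, v10=False, v11=False is a satisfying assignment.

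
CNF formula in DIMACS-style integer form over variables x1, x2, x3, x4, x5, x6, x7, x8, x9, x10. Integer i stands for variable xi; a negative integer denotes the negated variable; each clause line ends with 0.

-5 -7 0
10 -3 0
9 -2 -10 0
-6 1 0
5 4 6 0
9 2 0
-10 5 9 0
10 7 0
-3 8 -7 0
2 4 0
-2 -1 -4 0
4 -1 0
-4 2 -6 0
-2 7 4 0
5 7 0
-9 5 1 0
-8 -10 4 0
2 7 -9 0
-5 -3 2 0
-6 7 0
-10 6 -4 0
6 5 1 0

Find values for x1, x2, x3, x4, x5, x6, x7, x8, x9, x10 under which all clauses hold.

Pure literal: x3 appears only negated; assign x3 = False.
Set x1 = True and propagate.
  then x4 is forced to True.
  then x2 is forced to False.
  then x9 is forced to True.
  then x6 is forced to False.
  then x7 is forced to True.
  then x5 is forced to False.
  then x10 is forced to False.
x8 is now unconstrained; take x8 = False.

x1=True, x2=False, x3=False, x4=True, x5=False, x6=False, x7=True, x8=False, x9=True, x10=False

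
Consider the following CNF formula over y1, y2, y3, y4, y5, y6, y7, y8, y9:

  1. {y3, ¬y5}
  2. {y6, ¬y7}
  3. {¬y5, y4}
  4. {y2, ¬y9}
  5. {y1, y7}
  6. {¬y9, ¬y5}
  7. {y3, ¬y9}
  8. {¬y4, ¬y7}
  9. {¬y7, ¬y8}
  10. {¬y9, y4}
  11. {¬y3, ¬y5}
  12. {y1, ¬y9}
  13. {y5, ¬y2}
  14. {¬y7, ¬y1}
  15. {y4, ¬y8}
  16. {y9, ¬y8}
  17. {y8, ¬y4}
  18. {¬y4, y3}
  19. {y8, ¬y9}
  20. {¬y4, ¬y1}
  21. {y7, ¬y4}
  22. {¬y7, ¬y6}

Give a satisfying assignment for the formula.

y1 = 1, y2 = 0, y3 = 0, y4 = 0, y5 = 0, y6 = 1, y7 = 0, y8 = 0, y9 = 0

Set y1 = True and propagate.
  then y7 is forced to False.
  then y4 is forced to False.
  then y5 is forced to False.
  then y9 is forced to False.
  then y2 is forced to False.
  then y8 is forced to False.
y3, y6 are now unconstrained; take y3 = False, y6 = True.
Every clause has at least one true literal under this assignment.
Check each clause:
  1. {y3, ¬y5} — ¬y5 is true.
  2. {y6, ¬y7} — ¬y7 is true.
  3. {y4, ¬y5} — ¬y5 is true.
  4. {y2, ¬y9} — ¬y9 is true.
  5. {y1, y7} — y1 is true.
  6. {¬y9, ¬y5} — ¬y5 is true.
  7. {¬y9, y3} — ¬y9 is true.
  8. {¬y7, ¬y4} — ¬y7 is true.
  9. {¬y8, ¬y7} — ¬y8 is true.
  10. {y4, ¬y9} — ¬y9 is true.
  11. {¬y3, ¬y5} — ¬y5 is true.
  12. {y1, ¬y9} — y1 is true.
  13. {¬y2, y5} — ¬y2 is true.
  14. {¬y1, ¬y7} — ¬y7 is true.
  15. {¬y8, y4} — ¬y8 is true.
  16. {¬y8, y9} — ¬y8 is true.
  17. {¬y4, y8} — ¬y4 is true.
  18. {y3, ¬y4} — ¬y4 is true.
  19. {¬y9, y8} — ¬y9 is true.
  20. {¬y1, ¬y4} — ¬y4 is true.
  21. {y7, ¬y4} — ¬y4 is true.
  22. {¬y6, ¬y7} — ¬y7 is true.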